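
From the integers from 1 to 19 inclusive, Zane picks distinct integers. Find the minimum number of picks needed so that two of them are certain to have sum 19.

11

Two chosen integers sum to 19 exactly when both halves of some pair {x, 19−x} with 1 ≤ x ≤ 19−x ≤ 18 are chosen — 9 such pairs.
The remaining 1 element (those with no distinct partner in range) can never complete a 19-sum, so the worst case takes all of them and one from each pair: 1 + 9 = 10.
The 11th integer has to be the second member of some pair, so 10 + 1 = 11.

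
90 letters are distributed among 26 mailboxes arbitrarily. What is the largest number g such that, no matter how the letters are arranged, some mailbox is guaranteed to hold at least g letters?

4

Pigeonhole: the 26 mailboxes are the holes and the 90 letters are the pigeons.
If every mailbox held at most 3 letters, the total would be at most 26 × 3 = 78, which is less than 90.
So some mailbox holds at least ⌈90/26⌉ = 4 letters.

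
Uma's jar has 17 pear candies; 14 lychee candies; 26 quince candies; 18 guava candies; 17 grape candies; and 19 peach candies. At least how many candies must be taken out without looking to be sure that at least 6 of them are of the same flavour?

31

An adversary could hand out at most 5 candies per flavour: 5 + 5 + 5 + 5 + 5 + 5 = 30 candies and still no flavour has 6.
By pigeonhole, one more candy lands in a flavour already at 5, so 31 draws are enough and 30 are not.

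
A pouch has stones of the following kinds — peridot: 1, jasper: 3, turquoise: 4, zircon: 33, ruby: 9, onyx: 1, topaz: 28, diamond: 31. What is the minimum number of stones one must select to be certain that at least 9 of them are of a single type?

An adversary could hand out at most 8 stones per type (4 types run out sooner): 1 + 3 + 4 + 8 + 8 + 1 + 8 + 8 = 41 stones and still no type has 9.
By the pigeonhole principle, one more stone lands in a type already at 8, so 42 draws are enough and 41 are not.

42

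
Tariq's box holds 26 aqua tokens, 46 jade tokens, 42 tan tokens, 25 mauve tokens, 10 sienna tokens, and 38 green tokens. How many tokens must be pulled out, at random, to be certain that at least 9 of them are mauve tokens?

171

In the worst case for collecting mauve tokens, every non-mauve token comes out first.
There are 26 + 46 + 42 + 10 + 38 = 162 non-mauve tokens altogether.
After those, each further token must be mauve, so 162 + 9 = 171 draws guarantee 9 mauve tokens.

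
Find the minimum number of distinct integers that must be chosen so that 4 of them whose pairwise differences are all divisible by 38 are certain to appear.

Integers whose pairwise differences are multiples of 38 are exactly those sharing a remainder mod 38. The 38 residue classes mod 38 are the pigeonholes.
With 114 integers one could put 3 in each residue class and have no class reach 4.
The 115th integer pushes some class to 4, so 38·3 + 1 = 115.

115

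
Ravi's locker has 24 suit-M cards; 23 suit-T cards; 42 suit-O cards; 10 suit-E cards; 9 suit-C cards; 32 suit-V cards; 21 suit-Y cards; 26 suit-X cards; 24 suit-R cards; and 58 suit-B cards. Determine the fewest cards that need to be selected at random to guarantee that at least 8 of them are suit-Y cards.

256

In the worst case for collecting suit-Y cards, every non-suit-Y card comes out first.
There are 24 + 23 + 42 + 10 + 9 + 32 + 26 + 24 + 58 = 248 non-suit-Y cards altogether.
After those, each further card must be suit-Y, so 248 + 8 = 256 draws guarantee 8 suit-Y cards.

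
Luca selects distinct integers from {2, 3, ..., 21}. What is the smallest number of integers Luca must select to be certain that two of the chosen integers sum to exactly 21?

Two chosen integers sum to 21 exactly when both halves of some pair {x, 21−x} with 2 ≤ x ≤ 21−x ≤ 19 are chosen — 9 such pairs.
The remaining 2 elements (those with no distinct partner in range) can never complete a 21-sum, so the worst case takes all of them and one from each pair: 2 + 9 = 11.
Pigeonhole: the 12th integer has to be the second member of some pair, so 11 + 1 = 12.

12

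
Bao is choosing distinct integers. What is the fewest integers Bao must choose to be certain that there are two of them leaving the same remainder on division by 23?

24

Pigeonhole: the 23 residue classes mod 23 are the pigeonholes.
With 23 integers one could put 1 in each residue class and have no class reach 2.
The 24th integer pushes some class to 2, so 23·1 + 1 = 24.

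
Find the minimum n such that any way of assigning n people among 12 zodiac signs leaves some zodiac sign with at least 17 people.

193

With 192 people one could put exactly 16 in each of the 12 zodiac signs, and no zodiac sign would reach 17.
One more person must land in a zodiac sign that already has 16, giving it 17.
So 12 × 16 + 1 = 193 people are required.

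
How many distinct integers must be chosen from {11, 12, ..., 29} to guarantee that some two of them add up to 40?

11

A set avoiding the sum 40 can contain at most one of each pair {x, 40−x}, plus the 1 element equal to its own complement.
The integers 20, …, 29 (10 of them) are such a set: any two sum to at least 20+21 = 41 > 40.
By the pigeonhole principle, any 11th integer completes one of the 9 pairs, so 11 choices force a sum of 40.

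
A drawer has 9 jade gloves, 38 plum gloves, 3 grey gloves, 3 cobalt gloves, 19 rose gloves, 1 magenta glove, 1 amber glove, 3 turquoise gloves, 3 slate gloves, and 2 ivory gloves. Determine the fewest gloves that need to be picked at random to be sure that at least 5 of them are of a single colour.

29

By the pigeonhole principle, put each drawn glove into a box by colour. The largest draw with every box below 5 takes min(count, 4) from each colour; colours with fewer than 4 contribute all they have.
Σ min(cᵢ, 4) = 4 + 4 + 3 + 3 + 4 + 1 + 1 + 3 + 3 + 2 = 28.
Draw number 28 + 1 = 29 must push one box to 5.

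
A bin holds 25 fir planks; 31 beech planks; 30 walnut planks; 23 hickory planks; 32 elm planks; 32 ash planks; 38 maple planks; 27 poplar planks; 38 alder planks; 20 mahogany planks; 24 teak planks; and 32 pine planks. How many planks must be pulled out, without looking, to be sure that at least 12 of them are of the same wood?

133

Pigeonhole: the 12 woods are the holes; the planks drawn are the pigeons.
To avoid 12 of any one wood, the worst case takes at most 11 of each wood.
That gives 11 + 11 + 11 + 11 + 11 + 11 + 11 + 11 + 11 + 11 + 11 + 11 = 132 planks with no wood reaching 12.
The next plank forces some wood to 12, so 132 + 1 = 133.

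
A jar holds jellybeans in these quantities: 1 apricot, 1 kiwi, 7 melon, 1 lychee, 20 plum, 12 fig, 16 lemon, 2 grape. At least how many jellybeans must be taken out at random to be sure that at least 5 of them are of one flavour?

An adversary could hand out at most 4 jellybeans per flavour (4 flavours run out sooner): 1 + 1 + 4 + 1 + 4 + 4 + 4 + 2 = 21 jellybeans and still no flavour has 5.
Pigeonhole: one more jellybean lands in a flavour already at 4, so 22 draws are enough and 21 are not.

22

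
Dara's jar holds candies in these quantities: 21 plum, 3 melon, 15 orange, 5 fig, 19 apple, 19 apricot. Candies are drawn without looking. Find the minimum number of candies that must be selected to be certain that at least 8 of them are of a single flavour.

37

The 6 flavours are the holes; the candies drawn are the pigeons.
To avoid 8 of any one flavour, the worst case takes at most 7 of each flavour, or every candy of a flavour that has fewer than 7.
That gives 7 + 3 + 7 + 5 + 7 + 7 = 36 candies with no flavour reaching 8.
The next candy forces some flavour to 8, so 36 + 1 = 37.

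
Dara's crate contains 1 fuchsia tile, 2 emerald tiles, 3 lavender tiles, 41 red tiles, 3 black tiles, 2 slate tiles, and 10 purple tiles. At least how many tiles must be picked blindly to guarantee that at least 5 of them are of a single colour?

Pigeonhole: put each drawn tile into a box by colour. The largest draw with every box below 5 takes min(count, 4) from each colour; colours with fewer than 4 contribute all they have.
Σ min(cᵢ, 4) = 1 + 2 + 3 + 4 + 3 + 2 + 4 = 19.
Draw number 19 + 1 = 20 must push one box to 5.

20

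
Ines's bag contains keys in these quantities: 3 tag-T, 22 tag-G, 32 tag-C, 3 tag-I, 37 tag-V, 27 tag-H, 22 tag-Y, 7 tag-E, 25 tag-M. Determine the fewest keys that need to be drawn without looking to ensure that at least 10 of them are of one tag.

68

Pigeonhole: put each drawn key into a box by tag. The largest draw with every box below 10 takes min(count, 9) from each tag; tags with fewer than 9 contribute all they have.
Σ min(cᵢ, 9) = 3 + 9 + 9 + 3 + 9 + 9 + 9 + 7 + 9 = 67.
Draw number 67 + 1 = 68 must push one box to 10.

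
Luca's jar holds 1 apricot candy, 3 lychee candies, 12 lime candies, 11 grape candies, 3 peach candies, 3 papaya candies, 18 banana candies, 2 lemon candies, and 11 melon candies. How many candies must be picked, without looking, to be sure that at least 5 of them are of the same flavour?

29

By the pigeonhole principle, put each drawn candy into a box by flavour. The largest draw with every box below 5 takes min(count, 4) from each flavour; flavours with fewer than 4 contribute all they have.
Σ min(cᵢ, 4) = 1 + 3 + 4 + 4 + 3 + 3 + 4 + 2 + 4 = 28.
Draw number 28 + 1 = 29 must push one box to 5.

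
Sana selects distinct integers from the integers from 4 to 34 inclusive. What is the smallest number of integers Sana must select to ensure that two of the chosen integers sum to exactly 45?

A set avoiding the sum 45 can contain at most one of each pair {x, 45−x}, plus the 7 elements whose complement lies outside the range.
The integers 4, …, 22 (19 of them) are such a set: any two sum to at least 4+5 = 9 and at most 21+22 = 43 < 45.
By the pigeonhole principle, any 20th integer completes one of the 12 pairs, so 20 choices force a sum of 45.

20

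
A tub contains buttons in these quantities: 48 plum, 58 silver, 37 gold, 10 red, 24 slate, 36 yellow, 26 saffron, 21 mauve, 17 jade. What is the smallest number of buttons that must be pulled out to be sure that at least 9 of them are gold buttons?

249

In the worst case for collecting gold buttons, every non-gold button comes out first.
There are 48 + 58 + 10 + 24 + 36 + 26 + 21 + 17 = 240 non-gold buttons altogether.
After those, each further button must be gold, so 240 + 9 = 249 draws guarantee 9 gold buttons.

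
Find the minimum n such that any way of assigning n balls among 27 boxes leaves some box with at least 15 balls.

379

With 378 balls one could put exactly 14 in each of the 27 boxes, and no box would reach 15.
One more ball must land in a box that already has 14, giving it 15.
So 27 × 14 + 1 = 379 balls are required.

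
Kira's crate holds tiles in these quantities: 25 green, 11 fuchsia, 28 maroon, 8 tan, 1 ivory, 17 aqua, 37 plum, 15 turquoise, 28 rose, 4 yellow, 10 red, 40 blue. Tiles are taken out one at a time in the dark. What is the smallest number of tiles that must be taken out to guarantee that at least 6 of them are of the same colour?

An adversary could hand out at most 5 tiles per colour (ivory, yellow run out sooner): 5 + 5 + 5 + 5 + 1 + 5 + 5 + 5 + 5 + 4 + 5 + 5 = 55 tiles and still no colour has 6.
One more tile lands in a colour already at 5, so 56 draws are enough and 55 are not.

56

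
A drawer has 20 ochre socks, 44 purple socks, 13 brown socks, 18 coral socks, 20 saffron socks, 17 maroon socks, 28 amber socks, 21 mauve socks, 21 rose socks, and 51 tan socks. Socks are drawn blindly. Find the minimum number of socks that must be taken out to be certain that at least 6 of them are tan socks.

In the worst case for collecting tan socks, every non-tan sock comes out first.
There are 20 + 44 + 13 + 18 + 20 + 17 + 28 + 21 + 21 = 202 non-tan socks altogether.
After those, each further sock must be tan, so 202 + 6 = 208 draws guarantee 6 tan socks.

208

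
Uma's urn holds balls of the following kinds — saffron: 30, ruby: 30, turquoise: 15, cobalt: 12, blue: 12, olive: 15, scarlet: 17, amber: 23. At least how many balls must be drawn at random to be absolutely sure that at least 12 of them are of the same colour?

89

Pigeonhole: put each drawn ball into a box by colour. The largest draw with every box below 12 takes min(count, 11) from each colour.
Σ min(cᵢ, 11) = 11 + 11 + 11 + 11 + 11 + 11 + 11 + 11 = 88.
Draw number 88 + 1 = 89 must push one box to 12.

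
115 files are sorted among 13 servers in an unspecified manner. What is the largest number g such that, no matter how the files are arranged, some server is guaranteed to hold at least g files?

Pigeonhole: the 13 servers are the holes and the 115 files are the pigeons.
If every server held at most 8 files, the total would be at most 13 × 8 = 104, which is less than 115.
So some server holds at least ⌈115/13⌉ = 9 files.

9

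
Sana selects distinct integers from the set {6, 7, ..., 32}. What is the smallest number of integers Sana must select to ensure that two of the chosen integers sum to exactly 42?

17

Group the elements by complementary pair {x, 42−x}: {10,32}, {11,31}, {12,30}, …, giving 11 two-element pairs, the single value 21 (it cannot pair with itself since the integers are distinct), and 4 integers whose partner 42−x falls outside [6,32].
Pigeonhole: treating each of those 16 groups as a pigeonhole, one can pick one integer per group — 16 integers — with no two summing to 42.
The 17th integer lands in an occupied pair, forcing a sum of 42.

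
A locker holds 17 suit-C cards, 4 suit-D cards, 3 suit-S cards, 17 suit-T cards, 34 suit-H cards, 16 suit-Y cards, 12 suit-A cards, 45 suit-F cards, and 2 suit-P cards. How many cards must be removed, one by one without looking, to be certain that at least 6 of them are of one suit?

40

The 9 suits are the holes; the cards drawn are the pigeons.
To avoid 6 of any one suit, the worst case takes at most 5 of each suit, or every card of a suit that has fewer than 5.
That gives 5 + 4 + 3 + 5 + 5 + 5 + 5 + 5 + 2 = 39 cards with no suit reaching 6.
The next card forces some suit to 6, so 39 + 1 = 40.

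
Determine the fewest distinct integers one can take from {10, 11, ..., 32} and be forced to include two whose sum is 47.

Group the elements by complementary pair {x, 47−x}: {15,32}, {16,31}, {17,30}, …, giving 9 two-element pairs and 5 integers whose partner 47−x falls outside [10,32].
By the pigeonhole principle, treating each of those 14 groups as a pigeonhole, one can pick one integer per group — 14 integers — with no two summing to 47.
The 15th integer lands in an occupied pair, forcing a sum of 47.

15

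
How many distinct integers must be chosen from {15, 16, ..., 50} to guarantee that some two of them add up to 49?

Group the elements by complementary pair {x, 49−x}: {15,34}, {16,33}, {17,32}, …, giving 10 two-element pairs and 16 integers whose partner 49−x falls outside [15,50].
By pigeonhole, treating each of those 26 groups as a pigeonhole, one can pick one integer per group — 26 integers — with no two summing to 49.
The 27th integer lands in an occupied pair, forcing a sum of 49.

27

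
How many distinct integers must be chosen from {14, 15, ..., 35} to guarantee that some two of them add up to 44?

15

Group the elements by complementary pair {x, 44−x}: {14,30}, {15,29}, {16,28}, …, giving 8 two-element pairs, the single value 22 (it cannot pair with itself since the integers are distinct), and 5 integers whose partner 44−x falls outside [14,35].
Pigeonhole: treating each of those 14 groups as a pigeonhole, one can pick one integer per group — 14 integers — with no two summing to 44.
The 15th integer lands in an occupied pair, forcing a sum of 44.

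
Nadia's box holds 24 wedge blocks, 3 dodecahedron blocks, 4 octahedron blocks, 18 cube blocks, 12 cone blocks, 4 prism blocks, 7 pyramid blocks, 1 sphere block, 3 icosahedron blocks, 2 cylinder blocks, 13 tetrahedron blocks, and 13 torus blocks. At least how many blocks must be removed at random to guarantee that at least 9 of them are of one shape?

65

By the pigeonhole principle, put each drawn block into a box by shape. The largest draw with every box below 9 takes min(count, 8) from each shape; shapes with fewer than 8 contribute all they have.
Σ min(cᵢ, 8) = 8 + 3 + 4 + 8 + 8 + 4 + 7 + 1 + 3 + 2 + 8 + 8 = 64.
Draw number 64 + 1 = 65 must push one box to 9.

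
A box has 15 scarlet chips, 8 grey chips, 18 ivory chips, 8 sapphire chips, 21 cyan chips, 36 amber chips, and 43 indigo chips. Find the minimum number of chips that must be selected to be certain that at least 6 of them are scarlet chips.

140

In the worst case for collecting scarlet chips, every non-scarlet chip comes out first.
There are 8 + 18 + 8 + 21 + 36 + 43 = 134 non-scarlet chips altogether.
After those, each further chip must be scarlet, so 134 + 6 = 140 draws guarantee 6 scarlet chips.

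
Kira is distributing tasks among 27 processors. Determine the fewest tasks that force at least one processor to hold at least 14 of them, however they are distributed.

352

With 351 tasks one could put exactly 13 in each of the 27 processors, and no processor would reach 14.
One more task must land in a processor that already has 13, giving it 14.
So 27 × 13 + 1 = 352 tasks are required.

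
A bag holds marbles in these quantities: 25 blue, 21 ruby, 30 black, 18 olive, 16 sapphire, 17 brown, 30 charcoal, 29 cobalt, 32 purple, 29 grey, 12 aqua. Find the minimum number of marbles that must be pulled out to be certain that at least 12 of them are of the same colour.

122

An adversary could hand out at most 11 marbles per colour: 11 + 11 + 11 + 11 + 11 + 11 + 11 + 11 + 11 + 11 + 11 = 121 marbles and still no colour has 12.
By the pigeonhole principle, one more marble lands in a colour already at 11, so 122 draws are enough and 121 are not.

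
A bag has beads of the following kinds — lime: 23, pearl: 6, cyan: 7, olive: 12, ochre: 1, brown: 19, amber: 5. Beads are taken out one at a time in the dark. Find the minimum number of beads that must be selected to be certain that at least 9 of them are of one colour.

44

The 7 colours are the holes; the beads drawn are the pigeons.
To avoid 9 of any one colour, the worst case takes at most 8 of each colour, or every bead of a colour that has fewer than 8.
That gives 8 + 6 + 7 + 8 + 1 + 8 + 5 = 43 beads with no colour reaching 9.
The next bead forces some colour to 9, so 43 + 1 = 44.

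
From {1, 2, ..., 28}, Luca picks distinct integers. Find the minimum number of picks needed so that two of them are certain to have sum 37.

19

Group the elements by complementary pair {x, 37−x}: {9,28}, {10,27}, {11,26}, …, giving 10 two-element pairs and 8 integers whose partner 37−x falls outside [1,28].
Treating each of those 18 groups as a pigeonhole, one can pick one integer per group — 18 integers — with no two summing to 37.
The 19th integer lands in an occupied pair, forcing a sum of 37.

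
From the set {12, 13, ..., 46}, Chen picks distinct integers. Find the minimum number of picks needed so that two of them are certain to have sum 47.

24

A set avoiding the sum 47 can contain at most one of each pair {x, 47−x}, plus the 11 elements whose complement lies outside the range.
The integers 24, …, 46 (23 of them) are such a set: any two sum to at least 24+25 = 49 > 47.
Any 24th integer completes one of the 12 pairs, so 24 choices force a sum of 47.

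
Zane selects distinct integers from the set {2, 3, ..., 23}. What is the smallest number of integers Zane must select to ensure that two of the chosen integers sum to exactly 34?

17

Two chosen integers sum to 34 exactly when both halves of some pair {x, 34−x} with 11 ≤ x ≤ 34−x ≤ 23 are chosen — 6 such pairs.
The remaining 10 elements (those with no distinct partner in range) can never complete a 34-sum, so the worst case takes all of them and one from each pair: 10 + 6 = 16.
Pigeonhole: the 17th integer has to be the second member of some pair, so 16 + 1 = 17.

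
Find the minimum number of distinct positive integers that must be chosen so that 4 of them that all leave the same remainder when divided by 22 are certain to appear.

67

By pigeonhole, the 22 residue classes mod 22 are the pigeonholes.
With 66 integers one could put 3 in each residue class and have no class reach 4.
The 67th integer pushes some class to 4, so 22·3 + 1 = 67.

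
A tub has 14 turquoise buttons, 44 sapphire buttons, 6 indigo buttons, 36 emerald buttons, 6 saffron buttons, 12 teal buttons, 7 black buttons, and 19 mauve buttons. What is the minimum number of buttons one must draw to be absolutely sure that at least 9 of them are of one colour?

By the pigeonhole principle, put each drawn button into a box by colour. The largest draw with every box below 9 takes min(count, 8) from each colour; colours with fewer than 8 contribute all they have.
Σ min(cᵢ, 8) = 8 + 8 + 6 + 8 + 6 + 8 + 7 + 8 = 59.
Draw number 59 + 1 = 60 must push one box to 9.

60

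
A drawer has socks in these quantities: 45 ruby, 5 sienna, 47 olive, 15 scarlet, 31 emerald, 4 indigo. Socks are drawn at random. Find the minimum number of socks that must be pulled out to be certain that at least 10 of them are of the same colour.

Pigeonhole: the 6 colours are the holes; the socks drawn are the pigeons.
To avoid 10 of any one colour, the worst case takes at most 9 of each colour, or every sock of a colour that has fewer than 9.
That gives 9 + 5 + 9 + 9 + 9 + 4 = 45 socks with no colour reaching 10.
The next sock forces some colour to 10, so 45 + 1 = 46.

46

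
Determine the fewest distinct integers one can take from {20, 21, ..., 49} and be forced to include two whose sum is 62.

Two chosen integers sum to 62 exactly when both halves of some pair {x, 62−x} with 20 ≤ x ≤ 62−x ≤ 42 are chosen — 11 such pairs.
The remaining 8 elements (those with no distinct partner in range) can never complete a 62-sum, so the worst case takes all of them and one from each pair: 8 + 11 = 19.
The 20th integer has to be the second member of some pair, so 19 + 1 = 20.

20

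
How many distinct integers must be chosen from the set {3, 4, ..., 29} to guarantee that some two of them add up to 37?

A set avoiding the sum 37 can contain at most one of each pair {x, 37−x}, plus the 5 elements whose complement lies outside the range.
The integers 3, …, 18 (16 of them) are such a set: any two sum to at least 3+4 = 7 and at most 17+18 = 35 < 37.
By pigeonhole, any 17th integer completes one of the 11 pairs, so 17 choices force a sum of 37.

17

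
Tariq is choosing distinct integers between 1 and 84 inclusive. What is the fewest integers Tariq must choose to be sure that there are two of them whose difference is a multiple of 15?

16

Integers whose pairwise differences are multiples of 15 are exactly those sharing a remainder mod 15. By the pigeonhole principle, the 15 residue classes mod 15 are the pigeonholes.
With 15 integers one could put 1 in each residue class and have no class reach 2.
The 16th integer pushes some class to 2, so 15·1 + 1 = 16.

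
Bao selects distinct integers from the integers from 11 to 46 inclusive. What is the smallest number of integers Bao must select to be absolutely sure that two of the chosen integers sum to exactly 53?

Two chosen integers sum to 53 exactly when both halves of some pair {x, 53−x} with 11 ≤ x ≤ 53−x ≤ 42 are chosen — 16 such pairs.
The remaining 4 elements (those with no distinct partner in range) can never complete a 53-sum, so the worst case takes all of them and one from each pair: 4 + 16 = 20.
By pigeonhole, the 21st integer has to be the second member of some pair, so 20 + 1 = 21.

21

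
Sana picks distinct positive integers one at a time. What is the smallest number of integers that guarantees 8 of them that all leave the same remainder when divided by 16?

By pigeonhole, the 16 residue classes mod 16 are the pigeonholes.
With 112 integers one could put 7 in each residue class and have no class reach 8.
The 113th integer pushes some class to 8, so 16·7 + 1 = 113.

113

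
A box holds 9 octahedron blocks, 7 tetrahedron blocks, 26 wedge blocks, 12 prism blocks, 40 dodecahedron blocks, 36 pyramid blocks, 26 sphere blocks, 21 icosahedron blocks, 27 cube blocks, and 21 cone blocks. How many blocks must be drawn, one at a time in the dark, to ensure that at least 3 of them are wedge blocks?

In the worst case for collecting wedge blocks, every non-wedge block comes out first.
There are 9 + 7 + 12 + 40 + 36 + 26 + 21 + 27 + 21 = 199 non-wedge blocks altogether.
After those, each further block must be wedge, so 199 + 3 = 202 draws guarantee 3 wedge blocks.

202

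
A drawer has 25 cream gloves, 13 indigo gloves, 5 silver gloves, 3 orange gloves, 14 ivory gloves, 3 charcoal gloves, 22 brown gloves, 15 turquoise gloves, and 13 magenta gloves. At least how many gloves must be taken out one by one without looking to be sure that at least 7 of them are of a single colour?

An adversary could hand out at most 6 gloves per colour (silver, orange, charcoal run out sooner): 6 + 6 + 5 + 3 + 6 + 3 + 6 + 6 + 6 = 47 gloves and still no colour has 7.
One more glove lands in a colour already at 6, so 48 draws are enough and 47 are not.

48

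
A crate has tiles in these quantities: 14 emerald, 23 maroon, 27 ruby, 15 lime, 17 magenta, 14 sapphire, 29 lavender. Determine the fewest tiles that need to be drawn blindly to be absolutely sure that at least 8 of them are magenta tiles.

130

In the worst case for collecting magenta tiles, every non-magenta tile comes out first.
There are 14 + 23 + 27 + 15 + 14 + 29 = 122 non-magenta tiles altogether.
After those, each further tile must be magenta, so 122 + 8 = 130 draws guarantee 8 magenta tiles.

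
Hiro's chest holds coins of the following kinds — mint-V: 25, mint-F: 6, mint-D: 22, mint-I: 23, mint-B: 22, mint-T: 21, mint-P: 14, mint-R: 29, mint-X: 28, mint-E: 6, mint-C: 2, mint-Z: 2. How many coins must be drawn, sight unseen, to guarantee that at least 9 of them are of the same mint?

81

An adversary could hand out at most 8 coins per mint (4 mints run out sooner): 8 + 6 + 8 + 8 + 8 + 8 + 8 + 8 + 8 + 6 + 2 + 2 = 80 coins and still no mint has 9.
One more coin lands in a mint already at 8, so 81 draws are enough and 80 are not.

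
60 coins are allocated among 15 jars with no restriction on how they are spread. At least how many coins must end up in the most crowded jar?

By the pigeonhole principle, the 15 jars are the holes and the 60 coins are the pigeons.
If every jar held at most 3 coins, the total would be at most 15 × 3 = 45, which is less than 60.
So some jar holds at least ⌈60/15⌉ = 4 coins.

4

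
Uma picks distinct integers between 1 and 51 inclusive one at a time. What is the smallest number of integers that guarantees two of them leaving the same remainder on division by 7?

8

The 7 residue classes mod 7 are the pigeonholes.
With 7 integers one could put 1 in each residue class and have no class reach 2.
The 8th integer pushes some class to 2, so 7·1 + 1 = 8.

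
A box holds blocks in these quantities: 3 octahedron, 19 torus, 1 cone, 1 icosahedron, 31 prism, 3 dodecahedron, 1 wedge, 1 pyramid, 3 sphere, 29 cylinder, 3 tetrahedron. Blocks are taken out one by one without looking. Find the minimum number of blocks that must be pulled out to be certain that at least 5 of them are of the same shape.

Put each drawn block into a box by shape. The largest draw with every box below 5 takes min(count, 4) from each shape; shapes with fewer than 4 contribute all they have.
Σ min(cᵢ, 4) = 3 + 4 + 1 + 1 + 4 + 3 + 1 + 1 + 3 + 4 + 3 = 28.
Draw number 28 + 1 = 29 must push one box to 5.

29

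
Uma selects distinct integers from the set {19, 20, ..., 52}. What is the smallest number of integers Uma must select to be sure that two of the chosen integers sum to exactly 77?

Two chosen integers sum to 77 exactly when both halves of some pair {x, 77−x} with 25 ≤ x ≤ 77−x ≤ 52 are chosen — 14 such pairs.
The remaining 6 elements (those with no distinct partner in range) can never complete a 77-sum, so the worst case takes all of them and one from each pair: 6 + 14 = 20.
Pigeonhole: the 21st integer has to be the second member of some pair, so 20 + 1 = 21.

21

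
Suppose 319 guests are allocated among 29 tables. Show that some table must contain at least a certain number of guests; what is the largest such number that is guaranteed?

11

The 29 tables are the holes and the 319 guests are the pigeons.
If every table held at most 10 guests, the total would be at most 29 × 10 = 290, which is less than 319.
So some table holds at least ⌈319/29⌉ = 11 guests.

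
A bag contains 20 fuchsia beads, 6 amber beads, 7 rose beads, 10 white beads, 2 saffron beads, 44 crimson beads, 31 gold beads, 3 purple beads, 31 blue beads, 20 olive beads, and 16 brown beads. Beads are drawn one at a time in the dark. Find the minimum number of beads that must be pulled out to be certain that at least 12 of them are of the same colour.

95

An adversary could hand out at most 11 beads per colour (5 colours run out sooner): 11 + 6 + 7 + 10 + 2 + 11 + 11 + 3 + 11 + 11 + 11 = 94 beads and still no colour has 12.
One more bead lands in a colour already at 11, so 95 draws are enough and 94 are not.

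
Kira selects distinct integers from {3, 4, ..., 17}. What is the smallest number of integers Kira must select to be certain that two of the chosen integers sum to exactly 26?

Group the elements by complementary pair {x, 26−x}: {9,17}, {10,16}, {11,15}, …, giving 4 two-element pairs, the single value 13 (it cannot pair with itself since the integers are distinct), and 6 integers whose partner 26−x falls outside [3,17].
Treating each of those 11 groups as a pigeonhole, one can pick one integer per group — 11 integers — with no two summing to 26.
The 12th integer lands in an occupied pair, forcing a sum of 26.

12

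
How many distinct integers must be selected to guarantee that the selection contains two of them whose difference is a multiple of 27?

Integers whose pairwise differences are multiples of 27 are exactly those sharing a remainder mod 27. By pigeonhole, the 27 residue classes mod 27 are the pigeonholes.
With 27 integers one could put 1 in each residue class and have no class reach 2.
The 28th integer pushes some class to 2, so 27·1 + 1 = 28.

28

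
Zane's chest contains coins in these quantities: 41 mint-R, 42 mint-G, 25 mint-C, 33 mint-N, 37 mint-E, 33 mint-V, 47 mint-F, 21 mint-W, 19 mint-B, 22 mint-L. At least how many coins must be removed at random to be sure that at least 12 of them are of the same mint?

111

Put each drawn coin into a box by mint. The largest draw with every box below 12 takes min(count, 11) from each mint.
Σ min(cᵢ, 11) = 11 + 11 + 11 + 11 + 11 + 11 + 11 + 11 + 11 + 11 = 110.
Draw number 110 + 1 = 111 must push one box to 12.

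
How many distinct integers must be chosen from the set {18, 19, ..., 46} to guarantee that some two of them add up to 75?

21

Two chosen integers sum to 75 exactly when both halves of some pair {x, 75−x} with 29 ≤ x ≤ 75−x ≤ 46 are chosen — 9 such pairs.
The remaining 11 elements (those with no distinct partner in range) can never complete a 75-sum, so the worst case takes all of them and one from each pair: 11 + 9 = 20.
By the pigeonhole principle, the 21st integer has to be the second member of some pair, so 20 + 1 = 21.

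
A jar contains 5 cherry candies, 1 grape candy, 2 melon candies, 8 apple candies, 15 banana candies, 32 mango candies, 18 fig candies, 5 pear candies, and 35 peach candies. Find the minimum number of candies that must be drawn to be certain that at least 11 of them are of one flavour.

62

By pigeonhole, put each drawn candy into a box by flavour. The largest draw with every box below 11 takes min(count, 10) from each flavour; flavours with fewer than 10 contribute all they have.
Σ min(cᵢ, 10) = 5 + 1 + 2 + 8 + 10 + 10 + 10 + 5 + 10 = 61.
Draw number 61 + 1 = 62 must push one box to 11.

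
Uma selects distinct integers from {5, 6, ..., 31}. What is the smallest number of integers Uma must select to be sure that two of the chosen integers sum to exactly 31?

Group the elements by complementary pair {x, 31−x}: {5,26}, {6,25}, {7,24}, …, giving 11 two-element pairs and 5 integers whose partner 31−x falls outside [5,31].
By pigeonhole, treating each of those 16 groups as a pigeonhole, one can pick one integer per group — 16 integers — with no two summing to 31.
The 17th integer lands in an occupied pair, forcing a sum of 31.

17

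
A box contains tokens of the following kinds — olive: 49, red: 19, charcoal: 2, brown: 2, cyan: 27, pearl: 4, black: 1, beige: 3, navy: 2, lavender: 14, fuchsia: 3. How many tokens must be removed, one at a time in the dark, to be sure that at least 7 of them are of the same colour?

42

Pigeonhole: the 11 colours are the holes; the tokens drawn are the pigeons.
To avoid 7 of any one colour, the worst case takes at most 6 of each colour, or every token of a colour that has fewer than 6.
That gives 6 + 6 + 2 + 2 + 6 + 4 + 1 + 3 + 2 + 6 + 3 = 41 tokens with no colour reaching 7.
The next token forces some colour to 7, so 41 + 1 = 42.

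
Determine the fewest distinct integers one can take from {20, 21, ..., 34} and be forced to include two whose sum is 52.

Group the elements by complementary pair {x, 52−x}: {20,32}, {21,31}, {22,30}, …, giving 6 two-element pairs, the single value 26 (it cannot pair with itself since the integers are distinct), and 2 integers whose partner 52−x falls outside [20,34].
Treating each of those 9 groups as a pigeonhole, one can pick one integer per group — 9 integers — with no two summing to 52.
The 10th integer lands in an occupied pair, forcing a sum of 52.

10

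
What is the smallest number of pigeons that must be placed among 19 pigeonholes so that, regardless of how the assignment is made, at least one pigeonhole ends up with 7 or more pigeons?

With 114 pigeons one could put exactly 6 in each of the 19 pigeonholes, and no pigeonhole would reach 7.
By the pigeonhole principle, one more pigeon must land in a pigeonhole that already has 6, giving it 7.
So 19 × 6 + 1 = 115 pigeons are required.

115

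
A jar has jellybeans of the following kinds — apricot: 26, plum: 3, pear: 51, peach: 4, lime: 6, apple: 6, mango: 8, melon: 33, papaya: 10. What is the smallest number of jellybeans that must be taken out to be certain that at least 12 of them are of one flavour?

71

An adversary could hand out at most 11 jellybeans per flavour (6 flavours run out sooner): 11 + 3 + 11 + 4 + 6 + 6 + 8 + 11 + 10 = 70 jellybeans and still no flavour has 12.
By the pigeonhole principle, one more jellybean lands in a flavour already at 11, so 71 draws are enough and 70 are not.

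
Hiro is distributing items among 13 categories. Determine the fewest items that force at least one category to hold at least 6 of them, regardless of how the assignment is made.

With 65 items one could put exactly 5 in each of the 13 categories, and no category would reach 6.
One more item must land in a category that already has 5, giving it 6.
So 13 × 5 + 1 = 66 items are required.

66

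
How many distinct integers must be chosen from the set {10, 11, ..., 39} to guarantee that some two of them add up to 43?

A set avoiding the sum 43 can contain at most one of each pair {x, 43−x}, plus the 6 elements whose complement lies outside the range.
The integers 22, …, 39 (18 of them) are such a set: any two sum to at least 22+23 = 45 > 43.
By the pigeonhole principle, any 19th integer completes one of the 12 pairs, so 19 choices force a sum of 43.

19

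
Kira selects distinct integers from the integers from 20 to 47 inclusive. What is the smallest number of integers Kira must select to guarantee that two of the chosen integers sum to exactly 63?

Two chosen integers sum to 63 exactly when both halves of some pair {x, 63−x} with 20 ≤ x ≤ 63−x ≤ 43 are chosen — 12 such pairs.
The remaining 4 elements (those with no distinct partner in range) can never complete a 63-sum, so the worst case takes all of them and one from each pair: 4 + 12 = 16.
The 17th integer has to be the second member of some pair, so 16 + 1 = 17.

17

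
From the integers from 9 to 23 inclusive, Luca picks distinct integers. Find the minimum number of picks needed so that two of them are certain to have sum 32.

9

A set avoiding the sum 32 can contain at most one of each pair {x, 32−x}, plus the 1 element equal to its own complement.
The integers 16, …, 23 (8 of them) are such a set: any two sum to at least 16+17 = 33 > 32.
Any 9th integer completes one of the 7 pairs, so 9 choices force a sum of 32.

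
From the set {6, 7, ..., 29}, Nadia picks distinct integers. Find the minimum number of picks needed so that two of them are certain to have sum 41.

16

Two chosen integers sum to 41 exactly when both halves of some pair {x, 41−x} with 12 ≤ x ≤ 41−x ≤ 29 are chosen — 9 such pairs.
The remaining 6 elements (those with no distinct partner in range) can never complete a 41-sum, so the worst case takes all of them and one from each pair: 6 + 9 = 15.
Pigeonhole: the 16th integer has to be the second member of some pair, so 15 + 1 = 16.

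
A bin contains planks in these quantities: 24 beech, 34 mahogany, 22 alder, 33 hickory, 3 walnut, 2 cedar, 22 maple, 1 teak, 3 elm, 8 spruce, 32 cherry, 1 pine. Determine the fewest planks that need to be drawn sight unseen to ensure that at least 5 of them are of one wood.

An adversary could hand out at most 4 planks per wood (5 woods run out sooner): 4 + 4 + 4 + 4 + 3 + 2 + 4 + 1 + 3 + 4 + 4 + 1 = 38 planks and still no wood has 5.
By the pigeonhole principle, one more plank lands in a wood already at 4, so 39 draws are enough and 38 are not.

39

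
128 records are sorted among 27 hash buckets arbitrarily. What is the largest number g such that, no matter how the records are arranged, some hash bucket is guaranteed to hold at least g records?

5

The 27 hash buckets are the holes and the 128 records are the pigeons.
If every hash bucket held at most 4 records, the total would be at most 27 × 4 = 108, which is less than 128.
So some hash bucket holds at least ⌈128/27⌉ = 5 records.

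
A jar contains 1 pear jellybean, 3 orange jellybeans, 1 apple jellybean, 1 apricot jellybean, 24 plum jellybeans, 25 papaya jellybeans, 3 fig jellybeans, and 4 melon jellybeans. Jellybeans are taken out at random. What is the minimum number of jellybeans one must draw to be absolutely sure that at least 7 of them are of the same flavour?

26

Pigeonhole: put each drawn jellybean into a box by flavour. The largest draw with every box below 7 takes min(count, 6) from each flavour; flavours with fewer than 6 contribute all they have.
Σ min(cᵢ, 6) = 1 + 3 + 1 + 1 + 6 + 6 + 3 + 4 = 25.
Draw number 25 + 1 = 26 must push one box to 7.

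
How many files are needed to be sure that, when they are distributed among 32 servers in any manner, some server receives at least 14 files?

417

With 416 files one could put exactly 13 in each of the 32 servers, and no server would reach 14.
One more file must land in a server that already has 13, giving it 14.
So 32 × 13 + 1 = 417 files are required.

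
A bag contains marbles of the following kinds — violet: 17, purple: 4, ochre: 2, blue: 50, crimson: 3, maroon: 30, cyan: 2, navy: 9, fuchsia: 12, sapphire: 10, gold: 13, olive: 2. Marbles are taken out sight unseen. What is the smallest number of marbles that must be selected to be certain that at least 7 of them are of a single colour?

An adversary could hand out at most 6 marbles per colour (5 colours run out sooner): 6 + 4 + 2 + 6 + 3 + 6 + 2 + 6 + 6 + 6 + 6 + 2 = 55 marbles and still no colour has 7.
One more marble lands in a colour already at 6, so 56 draws are enough and 55 are not.

56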